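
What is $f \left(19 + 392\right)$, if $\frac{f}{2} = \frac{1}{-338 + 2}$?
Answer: $- \frac{137}{56} \approx -2.4464$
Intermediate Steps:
$f = - \frac{1}{168}$ ($f = \frac{2}{-338 + 2} = \frac{2}{-336} = 2 \left(- \frac{1}{336}\right) = - \frac{1}{168} \approx -0.0059524$)
$f \left(19 + 392\right) = - \frac{19 + 392}{168} = \left(- \frac{1}{168}\right) 411 = - \frac{137}{56}$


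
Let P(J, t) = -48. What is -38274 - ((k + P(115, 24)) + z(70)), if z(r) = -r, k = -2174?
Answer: -35982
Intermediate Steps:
-38274 - ((k + P(115, 24)) + z(70)) = -38274 - ((-2174 - 48) - 1*70) = -38274 - (-2222 - 70) = -38274 - 1*(-2292) = -38274 + 2292 = -35982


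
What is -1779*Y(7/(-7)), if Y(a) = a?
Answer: 1779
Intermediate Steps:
-1779*Y(7/(-7)) = -12453/(-7) = -12453*(-1)/7 = -1779*(-1) = 1779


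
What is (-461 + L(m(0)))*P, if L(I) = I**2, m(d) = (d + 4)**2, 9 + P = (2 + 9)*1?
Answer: -410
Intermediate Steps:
P = 2 (P = -9 + (2 + 9)*1 = -9 + 11*1 = -9 + 11 = 2)
m(d) = (4 + d)**2
(-461 + L(m(0)))*P = (-461 + ((4 + 0)**2)**2)*2 = (-461 + (4**2)**2)*2 = (-461 + 16**2)*2 = (-461 + 256)*2 = -205*2 = -410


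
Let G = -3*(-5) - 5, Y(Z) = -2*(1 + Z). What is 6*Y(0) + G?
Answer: -2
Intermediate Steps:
Y(Z) = -2 - 2*Z
G = 10 (G = 15 - 5 = 10)
6*Y(0) + G = 6*(-2 - 2*0) + 10 = 6*(-2 + 0) + 10 = 6*(-2) + 10 = -12 + 10 = -2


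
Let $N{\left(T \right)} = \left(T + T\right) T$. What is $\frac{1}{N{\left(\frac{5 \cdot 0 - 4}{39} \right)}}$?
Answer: $\frac{1521}{32} \approx 47.531$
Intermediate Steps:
$N{\left(T \right)} = 2 T^{2}$ ($N{\left(T \right)} = 2 T T = 2 T^{2}$)
$\frac{1}{N{\left(\frac{5 \cdot 0 - 4}{39} \right)}} = \frac{1}{2 \left(\frac{5 \cdot 0 - 4}{39}\right)^{2}} = \frac{1}{2 \left(\left(0 - 4\right) \frac{1}{39}\right)^{2}} = \frac{1}{2 \left(\left(-4\right) \frac{1}{39}\right)^{2}} = \frac{1}{2 \left(- \frac{4}{39}\right)^{2}} = \frac{1}{2 \cdot \frac{16}{1521}} = \frac{1}{\frac{32}{1521}} = \frac{1521}{32}$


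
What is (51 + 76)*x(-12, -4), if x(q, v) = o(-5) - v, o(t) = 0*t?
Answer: 508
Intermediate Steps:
o(t) = 0
x(q, v) = -v (x(q, v) = 0 - v = -v)
(51 + 76)*x(-12, -4) = (51 + 76)*(-1*(-4)) = 127*4 = 508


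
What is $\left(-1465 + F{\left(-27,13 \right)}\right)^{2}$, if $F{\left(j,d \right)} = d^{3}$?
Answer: $535824$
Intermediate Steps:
$\left(-1465 + F{\left(-27,13 \right)}\right)^{2} = \left(-1465 + 13^{3}\right)^{2} = \left(-1465 + 2197\right)^{2} = 732^{2} = 535824$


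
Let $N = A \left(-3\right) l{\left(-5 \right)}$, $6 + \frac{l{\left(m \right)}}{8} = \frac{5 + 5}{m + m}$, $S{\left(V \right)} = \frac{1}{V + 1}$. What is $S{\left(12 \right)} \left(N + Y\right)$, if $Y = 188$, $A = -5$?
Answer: $- \frac{652}{13} \approx -50.154$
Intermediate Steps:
$S{\left(V \right)} = \frac{1}{1 + V}$
$l{\left(m \right)} = -48 + \frac{40}{m}$ ($l{\left(m \right)} = -48 + 8 \frac{5 + 5}{m + m} = -48 + 8 \frac{10}{2 m} = -48 + 8 \cdot 10 \frac{1}{2 m} = -48 + 8 \frac{5}{m} = -48 + \frac{40}{m}$)
$N = -840$ ($N = \left(-5\right) \left(-3\right) \left(-48 + \frac{40}{-5}\right) = 15 \left(-48 + 40 \left(- \frac{1}{5}\right)\right) = 15 \left(-48 - 8\right) = 15 \left(-56\right) = -840$)
$S{\left(12 \right)} \left(N + Y\right) = \frac{-840 + 188}{1 + 12} = \frac{1}{13} \left(-652\right) = - \frac{652}{13}$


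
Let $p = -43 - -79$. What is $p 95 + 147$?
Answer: $3567$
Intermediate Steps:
$p = 36$ ($p = -43 + 79 = 36$)
$p 95 + 147 = 36 \cdot 95 + 147 = 3420 + 147 = 3567$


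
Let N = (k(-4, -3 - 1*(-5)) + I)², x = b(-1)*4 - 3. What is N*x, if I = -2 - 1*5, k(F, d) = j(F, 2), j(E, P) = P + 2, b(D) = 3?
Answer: 81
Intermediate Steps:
j(E, P) = 2 + P
k(F, d) = 4 (k(F, d) = 2 + 2 = 4)
I = -7 (I = -2 - 5 = -7)
x = 9 (x = 3*4 - 3 = 12 - 3 = 9)
N = 9 (N = (4 - 7)² = (-3)² = 9)
N*x = 9*9 = 81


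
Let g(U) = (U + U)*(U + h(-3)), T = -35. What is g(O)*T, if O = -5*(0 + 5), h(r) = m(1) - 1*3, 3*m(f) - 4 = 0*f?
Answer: -140000/3 ≈ -46667.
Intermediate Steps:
m(f) = 4/3 (m(f) = 4/3 + (0*f)/3 = 4/3 + (⅓)*0 = 4/3 + 0 = 4/3)
h(r) = -5/3 (h(r) = 4/3 - 1*3 = 4/3 - 3 = -5/3)
O = -25 (O = -5*5 = -25)
g(U) = 2*U*(-5/3 + U) (g(U) = (U + U)*(U - 5/3) = (2*U)*(-5/3 + U) = 2*U*(-5/3 + U))
g(O)*T = ((⅔)*(-25)*(-5 + 3*(-25)))*(-35) = ((⅔)*(-25)*(-5 - 75))*(-35) = ((⅔)*(-25)*(-80))*(-35) = (4000/3)*(-35) = -140000/3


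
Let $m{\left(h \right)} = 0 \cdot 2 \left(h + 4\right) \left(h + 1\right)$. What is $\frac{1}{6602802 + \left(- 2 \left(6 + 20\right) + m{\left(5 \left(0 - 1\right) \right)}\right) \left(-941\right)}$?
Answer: $\frac{1}{6651734} \approx 1.5034 \cdot 10^{-7}$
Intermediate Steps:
$m{\left(h \right)} = 0$ ($m{\left(h \right)} = 0 \left(4 + h\right) \left(1 + h\right) = 0 \left(1 + h\right) \left(4 + h\right) = 0$)
$\frac{1}{6602802 + \left(- 2 \left(6 + 20\right) + m{\left(5 \left(0 - 1\right) \right)}\right) \left(-941\right)} = \frac{1}{6602802 + \left(- 2 \left(6 + 20\right) + 0\right) \left(-941\right)} = \frac{1}{6602802 + \left(\left(-2\right) 26 + 0\right) \left(-941\right)} = \frac{1}{6602802 + \left(-52 + 0\right) \left(-941\right)} = \frac{1}{6602802 - -48932} = \frac{1}{6602802 + 48932} = \frac{1}{6651734}$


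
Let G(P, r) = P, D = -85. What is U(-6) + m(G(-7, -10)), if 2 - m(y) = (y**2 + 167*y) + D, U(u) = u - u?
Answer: 1207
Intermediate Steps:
U(u) = 0
m(y) = 87 - y**2 - 167*y (m(y) = 2 - ((y**2 + 167*y) - 85) = 2 - (-85 + y**2 + 167*y) = 2 + (85 - y**2 - 167*y) = 87 - y**2 - 167*y)
U(-6) + m(G(-7, -10)) = 0 + (87 - 1*(-7)**2 - 167*(-7)) = 0 + (87 - 1*49 + 1169) = 0 + (87 - 49 + 1169) = 0 + 1207 = 1207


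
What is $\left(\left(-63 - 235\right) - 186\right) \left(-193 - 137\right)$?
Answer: $159720$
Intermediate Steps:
$\left(\left(-63 - 235\right) - 186\right) \left(-193 - 137\right) = \left(\left(-63 - 235\right) - 186\right) \left(-330\right) = \left(-298 - 186\right) \left(-330\right) = \left(-484\right) \left(-330\right) = 159720$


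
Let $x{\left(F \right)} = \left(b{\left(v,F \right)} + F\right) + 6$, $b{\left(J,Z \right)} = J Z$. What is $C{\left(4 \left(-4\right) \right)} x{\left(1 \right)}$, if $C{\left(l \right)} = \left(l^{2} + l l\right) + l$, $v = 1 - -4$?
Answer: $5952$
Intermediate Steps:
$v = 5$ ($v = 1 + 4 = 5$)
$x{\left(F \right)} = 6 + 6 F$ ($x{\left(F \right)} = \left(5 F + F\right) + 6 = 6 F + 6 = 6 + 6 F$)
$C{\left(l \right)} = l + 2 l^{2}$ ($C{\left(l \right)} = \left(l^{2} + l^{2}\right) + l = 2 l^{2} + l = l + 2 l^{2}$)
$C{\left(4 \left(-4\right) \right)} x{\left(1 \right)} = 4 \left(-4\right) \left(1 + 2 \cdot 4 \left(-4\right)\right) \left(6 + 6 \cdot 1\right) = - 16 \left(1 + 2 \left(-16\right)\right) \left(6 + 6\right) = - 16 \left(1 - 32\right) 12 = \left(-16\right) \left(-31\right) 12 = 496 \cdot 12 = 5952$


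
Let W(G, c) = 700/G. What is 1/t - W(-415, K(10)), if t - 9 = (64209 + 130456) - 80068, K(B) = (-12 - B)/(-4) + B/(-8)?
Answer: 16044923/9512298 ≈ 1.6868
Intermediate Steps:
K(B) = 3 + B/8 (K(B) = (-12 - B)*(-1/4) + B*(-1/8) = (3 + B/4) - B/8 = 3 + B/8)
t = 114606 (t = 9 + ((64209 + 130456) - 80068) = 9 + (194665 - 80068) = 9 + 114597 = 114606)
1/t - W(-415, K(10)) = 1/114606 - 700/(-415) = 1/114606 - 700*(-1)/415 = 1/114606 - 1*(-140/83) = 1/114606 + 140/83 = 16044923/9512298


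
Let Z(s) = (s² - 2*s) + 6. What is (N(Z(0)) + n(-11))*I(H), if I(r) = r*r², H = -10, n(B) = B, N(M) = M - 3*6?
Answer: 23000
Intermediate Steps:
Z(s) = 6 + s² - 2*s
N(M) = -18 + M (N(M) = M - 18 = -18 + M)
I(r) = r³
(N(Z(0)) + n(-11))*I(H) = ((-18 + (6 + 0² - 2*0)) - 11)*(-10)³ = ((-18 + (6 + 0 + 0)) - 11)*(-1000) = ((-18 + 6) - 11)*(-1000) = (-12 - 11)*(-1000) = -23*(-1000) = 23000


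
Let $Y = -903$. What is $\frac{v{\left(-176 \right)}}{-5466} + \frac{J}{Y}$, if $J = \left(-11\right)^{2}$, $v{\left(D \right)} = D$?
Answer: $- \frac{83743}{822633} \approx -0.1018$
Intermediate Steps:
$J = 121$
$\frac{v{\left(-176 \right)}}{-5466} + \frac{J}{Y} = - \frac{176}{-5466} + \frac{121}{-903} = \left(-176\right) \left(- \frac{1}{5466}\right) + 121 \left(- \frac{1}{903}\right) = \frac{88}{2733} - \frac{121}{903} = - \frac{83743}{822633}$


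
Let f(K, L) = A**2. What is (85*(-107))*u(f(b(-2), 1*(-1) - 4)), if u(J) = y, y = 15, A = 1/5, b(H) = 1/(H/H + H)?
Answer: -136425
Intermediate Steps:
b(H) = 1/(1 + H)
A = 1/5 ≈ 0.20000
f(K, L) = 1/25 (f(K, L) = (1/5)**2 = 1/25)
u(J) = 15
(85*(-107))*u(f(b(-2), 1*(-1) - 4)) = (85*(-107))*15 = -9095*15 = -136425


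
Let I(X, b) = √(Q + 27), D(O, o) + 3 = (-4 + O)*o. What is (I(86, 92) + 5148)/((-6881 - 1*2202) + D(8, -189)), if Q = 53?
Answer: -2574/4921 - 2*√5/4921 ≈ -0.52397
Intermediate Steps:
D(O, o) = -3 + o*(-4 + O) (D(O, o) = -3 + (-4 + O)*o = -3 + o*(-4 + O))
I(X, b) = 4*√5 (I(X, b) = √(53 + 27) = √80 = 4*√5)
(I(86, 92) + 5148)/((-6881 - 1*2202) + D(8, -189)) = (4*√5 + 5148)/((-6881 - 1*2202) + (-3 - 4*(-189) + 8*(-189))) = (5148 + 4*√5)/((-6881 - 2202) + (-3 + 756 - 1512)) = (5148 + 4*√5)/(-9083 - 759) = (5148 + 4*√5)/(-9842) = (5148 + 4*√5)*(-1/9842) = -2574/4921 - 2*√5/4921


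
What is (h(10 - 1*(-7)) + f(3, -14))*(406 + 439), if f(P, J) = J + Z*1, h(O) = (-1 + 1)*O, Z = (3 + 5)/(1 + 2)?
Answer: -28730/3 ≈ -9576.7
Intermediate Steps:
Z = 8/3 ≈ 2.6667
h(O) = 0 (h(O) = 0*O = 0)
f(P, J) = 8/3 + J (f(P, J) = J + (8/3)*1 = J + 8/3 = 8/3 + J)
(h(10 - 1*(-7)) + f(3, -14))*(406 + 439) = (0 + (8/3 - 14))*(406 + 439) = (0 - 34/3)*845 = -34/3*845 = -28730/3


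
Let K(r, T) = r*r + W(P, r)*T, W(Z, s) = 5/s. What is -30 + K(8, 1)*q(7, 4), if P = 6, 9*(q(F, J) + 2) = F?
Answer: -7847/72 ≈ -108.99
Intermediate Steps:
q(F, J) = -2 + F/9
K(r, T) = r² + 5*T/r (K(r, T) = r*r + (5/r)*T = r² + 5*T/r)
-30 + K(8, 1)*q(7, 4) = -30 + ((8³ + 5*1)/8)*(-2 + (⅑)*7) = -30 + ((512 + 5)/8)*(-2 + 7/9) = -30 + ((⅛)*517)*(-11/9) = -30 + (517/8)*(-11/9) = -30 - 5687/72 = -7847/72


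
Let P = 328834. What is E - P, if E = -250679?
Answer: -579513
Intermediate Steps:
E - P = -250679 - 1*328834 = -250679 - 328834 = -579513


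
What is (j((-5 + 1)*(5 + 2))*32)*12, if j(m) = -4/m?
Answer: 384/7 ≈ 54.857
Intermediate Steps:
(j((-5 + 1)*(5 + 2))*32)*12 = (-4*1/((-5 + 1)*(5 + 2))*32)*12 = (-4/((-4*7))*32)*12 = (-4/(-28)*32)*12 = (-4*(-1/28)*32)*12 = ((1/7)*32)*12 = (32/7)*12 = 384/7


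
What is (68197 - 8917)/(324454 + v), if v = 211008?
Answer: 29640/267731 ≈ 0.11071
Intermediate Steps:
(68197 - 8917)/(324454 + v) = (68197 - 8917)/(324454 + 211008) = 59280/535462 = 59280*(1/535462) = 29640/267731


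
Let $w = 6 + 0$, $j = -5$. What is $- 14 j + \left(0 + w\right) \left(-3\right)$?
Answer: $52$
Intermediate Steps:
$w = 6$
$- 14 j + \left(0 + w\right) \left(-3\right) = \left(-14\right) \left(-5\right) + \left(0 + 6\right) \left(-3\right) = 70 + 6 \left(-3\right) = 70 - 18 = 52$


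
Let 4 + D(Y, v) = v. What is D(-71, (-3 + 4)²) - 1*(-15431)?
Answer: 15428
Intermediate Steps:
D(Y, v) = -4 + v
D(-71, (-3 + 4)²) - 1*(-15431) = (-4 + (-3 + 4)²) - 1*(-15431) = (-4 + 1²) + 15431 = (-4 + 1) + 15431 = -3 + 15431 = 15428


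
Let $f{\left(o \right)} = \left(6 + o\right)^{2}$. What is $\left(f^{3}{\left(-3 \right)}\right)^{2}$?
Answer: $531441$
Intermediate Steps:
$\left(f^{3}{\left(-3 \right)}\right)^{2} = \left(\left(\left(6 - 3\right)^{2}\right)^{3}\right)^{2} = \left(\left(3^{2}\right)^{3}\right)^{2} = \left(9^{3}\right)^{2} = 729^{2} = 531441$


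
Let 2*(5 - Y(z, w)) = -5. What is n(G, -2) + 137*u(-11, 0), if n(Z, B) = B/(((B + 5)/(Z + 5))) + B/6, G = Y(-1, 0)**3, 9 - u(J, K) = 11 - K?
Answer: -6707/12 ≈ -558.92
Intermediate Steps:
u(J, K) = -2 + K (u(J, K) = 9 - (11 - K) = 9 + (-11 + K) = -2 + K)
Y(z, w) = 15/2 (Y(z, w) = 5 - 1/2*(-5) = 5 + 5/2 = 15/2)
G = 3375/8 (G = (15/2)**3 = 3375/8 ≈ 421.88)
n(Z, B) = B/6 + B*(5 + Z)/(5 + B) (n(Z, B) = B/(((5 + B)/(5 + Z))) + B*(1/6) = B/(((5 + B)/(5 + Z))) + B/6 = B*((5 + Z)/(5 + B)) + B/6 = B*(5 + Z)/(5 + B) + B/6 = B/6 + B*(5 + Z)/(5 + B))
n(G, -2) + 137*u(-11, 0) = (1/6)*(-2)*(35 - 2 + 6*(3375/8))/(5 - 2) + 137*(-2 + 0) = (1/6)*(-2)*(35 - 2 + 10125/4)/3 + 137*(-2) = (1/6)*(-2)*(1/3)*(10257/4) - 274 = -3419/12 - 274 = -6707/12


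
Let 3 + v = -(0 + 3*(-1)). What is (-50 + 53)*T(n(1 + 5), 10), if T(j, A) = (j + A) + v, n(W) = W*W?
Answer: 138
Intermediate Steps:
n(W) = W**2
v = 0 (v = -3 - (0 + 3*(-1)) = -3 - (0 - 3) = -3 - 1*(-3) = -3 + 3 = 0)
T(j, A) = A + j (T(j, A) = (j + A) + 0 = (A + j) + 0 = A + j)
(-50 + 53)*T(n(1 + 5), 10) = (-50 + 53)*(10 + (1 + 5)**2) = 3*(10 + 6**2) = 3*(10 + 36) = 3*46 = 138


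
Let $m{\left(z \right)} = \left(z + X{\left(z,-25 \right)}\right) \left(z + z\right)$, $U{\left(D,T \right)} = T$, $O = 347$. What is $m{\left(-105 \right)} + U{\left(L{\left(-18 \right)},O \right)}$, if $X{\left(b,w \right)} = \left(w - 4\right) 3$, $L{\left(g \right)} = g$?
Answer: $40667$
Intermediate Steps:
$X{\left(b,w \right)} = -12 + 3 w$ ($X{\left(b,w \right)} = \left(-4 + w\right) 3 = -12 + 3 w$)
$m{\left(z \right)} = 2 z \left(-87 + z\right)$ ($m{\left(z \right)} = \left(z + \left(-12 + 3 \left(-25\right)\right)\right) \left(z + z\right) = \left(z - 87\right) 2 z = \left(-87 + z\right) 2 z = 2 z \left(-87 + z\right)$)
$m{\left(-105 \right)} + U{\left(L{\left(-18 \right)},O \right)} = 2 \left(-105\right) \left(-87 - 105\right) + 347 = 2 \left(-105\right) \left(-192\right) + 347 = 40320 + 347 = 40667$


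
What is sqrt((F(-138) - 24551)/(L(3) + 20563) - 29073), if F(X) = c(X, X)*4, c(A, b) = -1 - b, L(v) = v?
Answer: I*sqrt(250963675014)/2938 ≈ 170.51*I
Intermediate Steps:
F(X) = -4 - 4*X (F(X) = (-1 - X)*4 = -4 - 4*X)
sqrt((F(-138) - 24551)/(L(3) + 20563) - 29073) = sqrt(((-4 - 4*(-138)) - 24551)/(3 + 20563) - 29073) = sqrt(((-4 + 552) - 24551)/20566 - 29073) = sqrt((548 - 24551)*(1/20566) - 29073) = sqrt(-24003*1/20566 - 29073) = sqrt(-3429/2938 - 29073) = sqrt(-85419903/2938) = I*sqrt(250963675014)/2938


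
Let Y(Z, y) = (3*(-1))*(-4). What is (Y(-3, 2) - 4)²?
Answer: 64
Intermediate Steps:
Y(Z, y) = 12 (Y(Z, y) = -3*(-4) = 12)
(Y(-3, 2) - 4)² = (12 - 4)² = 8² = 64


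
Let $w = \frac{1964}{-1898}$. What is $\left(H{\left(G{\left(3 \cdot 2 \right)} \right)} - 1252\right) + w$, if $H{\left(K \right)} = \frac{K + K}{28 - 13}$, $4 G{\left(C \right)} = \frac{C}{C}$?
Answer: $- \frac{35672951}{28470} \approx -1253.0$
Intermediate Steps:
$w = - \frac{982}{949}$ ($w = 1964 \left(- \frac{1}{1898}\right) = - \frac{982}{949} \approx -1.0348$)
$G{\left(C \right)} = \frac{1}{4}$ ($G{\left(C \right)} = \frac{C \frac{1}{C}}{4} = \frac{1}{4} \cdot 1 = \frac{1}{4}$)
$H{\left(K \right)} = \frac{2 K}{15}$
$\left(H{\left(G{\left(3 \cdot 2 \right)} \right)} - 1252\right) + w = \left(\frac{2}{15} \cdot \frac{1}{4} - 1252\right) - \frac{982}{949} = \left(\frac{1}{30} - 1252\right) - \frac{982}{949} = - \frac{37559}{30} - \frac{982}{949} = - \frac{35672951}{28470}$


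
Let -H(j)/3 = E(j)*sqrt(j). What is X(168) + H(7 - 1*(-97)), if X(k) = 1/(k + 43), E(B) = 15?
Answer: 1/211 - 90*sqrt(26) ≈ -458.91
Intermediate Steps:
X(k) = 1/(43 + k)
H(j) = -45*sqrt(j)
X(168) + H(7 - 1*(-97)) = 1/(43 + 168) - 45*sqrt(7 - 1*(-97)) = 1/211 - 45*sqrt(7 + 97) = 1/211 - 90*sqrt(26)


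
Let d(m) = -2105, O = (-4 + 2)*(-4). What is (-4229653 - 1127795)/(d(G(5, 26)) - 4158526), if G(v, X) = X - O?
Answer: 105048/81581 ≈ 1.2877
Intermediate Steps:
O = 8 (O = -2*(-4) = 8)
G(v, X) = -8 + X (G(v, X) = X - 1*8 = X - 8 = -8 + X)
(-4229653 - 1127795)/(d(G(5, 26)) - 4158526) = (-4229653 - 1127795)/(-2105 - 4158526) = -5357448/(-4160631) = -5357448*(-1/4160631) = 105048/81581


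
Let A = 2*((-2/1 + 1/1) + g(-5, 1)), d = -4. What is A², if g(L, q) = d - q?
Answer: 144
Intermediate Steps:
g(L, q) = -4 - q
A = -12 (A = 2*((-2/1 + 1/1) + (-4 - 1*1)) = 2*((-2*1 + 1*1) + (-4 - 1)) = 2*((-2 + 1) - 5) = 2*(-1 - 5) = 2*(-6) = -12)
A² = (-12)² = 144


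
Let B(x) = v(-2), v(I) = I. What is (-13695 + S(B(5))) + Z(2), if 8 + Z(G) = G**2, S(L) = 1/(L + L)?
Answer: -54797/4 ≈ -13699.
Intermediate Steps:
B(x) = -2
S(L) = 1/(2*L)
Z(G) = -8 + G**2
(-13695 + S(B(5))) + Z(2) = (-13695 + (1/2)/(-2)) + (-8 + 2**2) = (-13695 + (1/2)*(-1/2)) + (-8 + 4) = (-13695 - 1/4) - 4 = -54781/4 - 4 = -54797/4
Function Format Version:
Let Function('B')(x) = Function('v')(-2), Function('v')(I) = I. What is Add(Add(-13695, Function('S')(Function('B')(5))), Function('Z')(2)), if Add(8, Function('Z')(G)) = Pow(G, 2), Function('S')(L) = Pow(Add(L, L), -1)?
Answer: Rational(-54797, 4) ≈ -13699.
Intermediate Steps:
Function('B')(x) = -2
Function('S')(L) = Mul(Rational(1, 2), Pow(L, -1)) (Function('S')(L) = Pow(Mul(2, L), -1) = Mul(Rational(1, 2), Pow(L, -1)))
Function('Z')(G) = Add(-8, Pow(G, 2))
Add(Add(-13695, Function('S')(Function('B')(5))), Function('Z')(2)) = Add(Add(-13695, Mul(Rational(1, 2), Pow(-2, -1))), Add(-8, Pow(2, 2))) = Add(Add(-13695, Mul(Rational(1, 2), Rational(-1, 2))), Add(-8, 4)) = Add(Add(-13695, Rational(-1, 4)), -4) = Add(Rational(-54781, 4), -4) = Rational(-54797, 4)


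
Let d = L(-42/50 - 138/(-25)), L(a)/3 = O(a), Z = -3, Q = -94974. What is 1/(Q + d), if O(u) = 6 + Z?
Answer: -1/94965 ≈ -1.0530e-5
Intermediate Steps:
O(u) = 3 (O(u) = 6 - 3 = 3)
L(a) = 9 (L(a) = 3*3 = 9)
d = 9
1/(Q + d) = 1/(-94974 + 9) = 1/(-94965) = -1/94965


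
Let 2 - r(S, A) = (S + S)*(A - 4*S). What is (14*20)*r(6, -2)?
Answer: 87920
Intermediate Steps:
r(S, A) = 2 - 2*S*(A - 4*S) (r(S, A) = 2 - (S + S)*(A - 4*S) = 2 - 2*S*(A - 4*S))
(14*20)*r(6, -2) = (14*20)*(2 + 8*6² - 2*(-2)*6) = 280*(2 + 8*36 + 24) = 280*(2 + 288 + 24) = 280*314 = 87920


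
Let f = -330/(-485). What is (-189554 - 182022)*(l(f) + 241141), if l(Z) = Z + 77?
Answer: -8694214022112/97 ≈ -8.9631e+10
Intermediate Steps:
f = 66/97 (f = -330*(-1/485) = 66/97 ≈ 0.68041)
l(Z) = 77 + Z
(-189554 - 182022)*(l(f) + 241141) = (-189554 - 182022)*((77 + 66/97) + 241141) = -371576*(7535/97 + 241141) = -371576*23398212/97 = -8694214022112/97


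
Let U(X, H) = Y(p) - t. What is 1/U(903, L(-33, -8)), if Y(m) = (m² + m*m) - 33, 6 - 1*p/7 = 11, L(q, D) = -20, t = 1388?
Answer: 1/1029 ≈ 0.00097182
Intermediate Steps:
p = -35 (p = 42 - 7*11 = 42 - 77 = -35)
Y(m) = -33 + 2*m² (Y(m) = (m² + m²) - 33 = 2*m² - 33 = -33 + 2*m²)
U(X, H) = 1029 (U(X, H) = (-33 + 2*(-35)²) - 1*1388 = (-33 + 2*1225) - 1388 = (-33 + 2450) - 1388 = 2417 - 1388 = 1029)
1/U(903, L(-33, -8)) = 1/1029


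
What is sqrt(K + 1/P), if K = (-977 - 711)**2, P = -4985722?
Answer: sqrt(70827351534601411974)/4985722 ≈ 1688.0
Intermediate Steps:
K = 2849344 (K = (-1688)**2 = 2849344)
sqrt(K + 1/P) = sqrt(2849344 + 1/(-4985722)) = sqrt(2849344 - 1/4985722) = sqrt(14206037066367/4985722) = sqrt(70827351534601411974)/4985722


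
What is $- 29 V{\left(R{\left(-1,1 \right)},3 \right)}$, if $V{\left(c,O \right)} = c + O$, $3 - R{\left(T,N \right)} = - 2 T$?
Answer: $-116$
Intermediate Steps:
$R{\left(T,N \right)} = 3 + 2 T$ ($R{\left(T,N \right)} = 3 - - 2 T = 3 + 2 T$)
$V{\left(c,O \right)} = O + c$
$- 29 V{\left(R{\left(-1,1 \right)},3 \right)} = - 29 \left(3 + \left(3 + 2 \left(-1\right)\right)\right) = - 29 \left(3 + \left(3 - 2\right)\right) = - 29 \left(3 + 1\right) = \left(-29\right) 4 = -116$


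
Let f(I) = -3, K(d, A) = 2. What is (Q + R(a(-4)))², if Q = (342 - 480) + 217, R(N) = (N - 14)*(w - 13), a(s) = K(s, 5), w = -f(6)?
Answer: 39601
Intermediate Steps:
w = 3 (w = -1*(-3) = 3)
a(s) = 2
R(N) = 140 - 10*N (R(N) = (N - 14)*(3 - 13) = (-14 + N)*(-10) = 140 - 10*N)
Q = 79 (Q = -138 + 217 = 79)
(Q + R(a(-4)))² = (79 + (140 - 10*2))² = (79 + (140 - 20))² = (79 + 120)² = 199² = 39601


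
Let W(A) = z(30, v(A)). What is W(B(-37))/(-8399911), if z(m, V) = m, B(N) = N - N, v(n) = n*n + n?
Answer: -30/8399911 ≈ -3.5715e-6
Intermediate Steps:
v(n) = n + n**2 (v(n) = n**2 + n = n + n**2)
B(N) = 0
W(A) = 30
W(B(-37))/(-8399911) = 30/(-8399911) = 30*(-1/8399911) = -30/8399911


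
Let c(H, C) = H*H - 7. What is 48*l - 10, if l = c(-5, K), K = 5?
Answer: 854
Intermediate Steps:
c(H, C) = -7 + H² (c(H, C) = H² - 7 = -7 + H²)
l = 18 (l = -7 + (-5)² = -7 + 25 = 18)
48*l - 10 = 48*18 - 10 = 864 - 10 = 854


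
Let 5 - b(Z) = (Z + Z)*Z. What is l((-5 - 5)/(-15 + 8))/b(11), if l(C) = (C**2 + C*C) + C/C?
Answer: -83/3871 ≈ -0.021441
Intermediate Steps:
l(C) = 1 + 2*C**2 (l(C) = (C**2 + C**2) + 1 = 2*C**2 + 1 = 1 + 2*C**2)
b(Z) = 5 - 2*Z**2 (b(Z) = 5 - (Z + Z)*Z = 5 - 2*Z*Z = 5 - 2*Z**2)
l((-5 - 5)/(-15 + 8))/b(11) = (1 + 2*((-5 - 5)/(-15 + 8))**2)/(5 - 2*11**2) = (1 + 2*(-10/(-7))**2)/(5 - 2*121) = (1 + 2*(-10*(-1/7))**2)/(5 - 242) = (1 + 2*(10/7)**2)/(-237) = (1 + 2*(100/49))*(-1/237) = (1 + 200/49)*(-1/237) = (249/49)*(-1/237) = -83/3871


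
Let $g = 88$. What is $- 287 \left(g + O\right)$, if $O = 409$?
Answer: $-142639$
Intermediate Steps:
$- 287 \left(g + O\right) = - 287 \left(88 + 409\right) = \left(-287\right) 497 = -142639$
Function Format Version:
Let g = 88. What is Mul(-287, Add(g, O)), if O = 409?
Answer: -142639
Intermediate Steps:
Mul(-287, Add(g, O)) = Mul(-287, Add(88, 409)) = Mul(-287, 497) = -142639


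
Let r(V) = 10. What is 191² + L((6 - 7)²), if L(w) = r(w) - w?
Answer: 36490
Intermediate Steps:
L(w) = 10 - w
191² + L((6 - 7)²) = 191² + (10 - (6 - 7)²) = 36481 + (10 - 1*(-1)²) = 36481 + (10 - 1*1) = 36481 + (10 - 1) = 36481 + 9 = 36490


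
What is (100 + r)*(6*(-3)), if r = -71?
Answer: -522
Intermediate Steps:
(100 + r)*(6*(-3)) = (100 - 71)*(6*(-3)) = 29*(-18) = -522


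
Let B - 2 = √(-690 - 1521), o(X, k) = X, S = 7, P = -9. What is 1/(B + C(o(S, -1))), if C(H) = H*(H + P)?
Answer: -4/785 - I*√2211/2355 ≈ -0.0050955 - 0.019967*I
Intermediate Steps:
C(H) = H*(-9 + H) (C(H) = H*(H - 9) = H*(-9 + H))
B = 2 + I*√2211 (B = 2 + √(-690 - 1521) = 2 + √(-2211) = 2 + I*√2211 ≈ 2.0 + 47.021*I)
1/(B + C(o(S, -1))) = 1/((2 + I*√2211) + 7*(-9 + 7)) = 1/((2 + I*√2211) + 7*(-2)) = 1/((2 + I*√2211) - 14) = 1/(-12 + I*√2211)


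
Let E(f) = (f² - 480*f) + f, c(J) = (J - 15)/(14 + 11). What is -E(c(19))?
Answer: 47884/625 ≈ 76.614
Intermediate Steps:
c(J) = -⅗ + J/25 (c(J) = (-15 + J)/25 = (-15 + J)*(1/25) = -⅗ + J/25)
E(f) = f² - 479*f
-E(c(19)) = -(-⅗ + (1/25)*19)*(-479 + (-⅗ + (1/25)*19)) = -(-⅗ + 19/25)*(-479 + (-⅗ + 19/25)) = -4*(-479 + 4/25)/25 = -4*(-11971)/(25*25) = -1*(-47884/625) = 47884/625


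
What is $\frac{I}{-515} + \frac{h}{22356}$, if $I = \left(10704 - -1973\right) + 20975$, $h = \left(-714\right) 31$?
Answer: $- \frac{127287187}{1918890} \approx -66.334$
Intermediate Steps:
$h = -22134$
$I = 33652$ ($I = \left(10704 + 1973\right) + 20975 = 12677 + 20975 = 33652$)
$\frac{I}{-515} + \frac{h}{22356} = \frac{33652}{-515} - \frac{22134}{22356} = 33652 \left(- \frac{1}{515}\right) - \frac{3689}{3726} = - \frac{33652}{515} - \frac{3689}{3726} = - \frac{127287187}{1918890}$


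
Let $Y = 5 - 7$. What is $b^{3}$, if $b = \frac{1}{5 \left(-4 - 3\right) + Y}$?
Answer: $- \frac{1}{50653} \approx -1.9742 \cdot 10^{-5}$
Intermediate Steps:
$Y = -2$
$b = - \frac{1}{37}$ ($b = \frac{1}{5 \left(-4 - 3\right) - 2} = \frac{1}{5 \left(-7\right) - 2} = \frac{1}{-35 - 2} = \frac{1}{-37} = - \frac{1}{37} \approx -0.027027$)
$b^{3} = \left(- \frac{1}{37}\right)^{3} = - \frac{1}{50653}$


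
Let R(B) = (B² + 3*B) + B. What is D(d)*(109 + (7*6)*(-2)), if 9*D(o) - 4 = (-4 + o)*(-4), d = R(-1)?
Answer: 800/9 ≈ 88.889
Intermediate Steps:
R(B) = B² + 4*B
d = -3 (d = -(4 - 1) = -1*3 = -3)
D(o) = 20/9 - 4*o/9 (D(o) = 4/9 + ((-4 + o)*(-4))/9 = 4/9 + (16 - 4*o)/9 = 4/9 + (16/9 - 4*o/9) = 20/9 - 4*o/9)
D(d)*(109 + (7*6)*(-2)) = (20/9 - 4/9*(-3))*(109 + (7*6)*(-2)) = (20/9 + 4/3)*(109 + 42*(-2)) = 32*(109 - 84)/9 = (32/9)*25 = 800/9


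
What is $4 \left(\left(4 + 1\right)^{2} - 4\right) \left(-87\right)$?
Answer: $-7308$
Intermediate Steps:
$4 \left(\left(4 + 1\right)^{2} - 4\right) \left(-87\right) = 4 \left(5^{2} - 4\right) \left(-87\right) = 4 \left(25 - 4\right) \left(-87\right) = 4 \cdot 21 \left(-87\right) = 84 \left(-87\right) = -7308$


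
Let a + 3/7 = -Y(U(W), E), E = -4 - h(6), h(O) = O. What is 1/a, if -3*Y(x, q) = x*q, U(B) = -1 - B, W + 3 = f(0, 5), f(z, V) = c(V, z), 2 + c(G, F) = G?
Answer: 21/61 ≈ 0.34426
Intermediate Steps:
c(G, F) = -2 + G
f(z, V) = -2 + V
W = 0 (W = -3 + (-2 + 5) = -3 + 3 = 0)
E = -10 (E = -4 - 1*6 = -4 - 6 = -10)
Y(x, q) = -q*x/3 (Y(x, q) = -x*q/3 = -q*x/3)
a = 61/21 (a = -3/7 - (-1)*(-10)*(-1 - 1*0)/3 = -3/7 - (-1)*(-10)*(-1 + 0)/3 = -3/7 - (-1)*(-10)*(-1)/3 = -3/7 - 1*(-10/3) = -3/7 + 10/3 = 61/21 ≈ 2.9048)
1/a = 1/(61/21) = 21/61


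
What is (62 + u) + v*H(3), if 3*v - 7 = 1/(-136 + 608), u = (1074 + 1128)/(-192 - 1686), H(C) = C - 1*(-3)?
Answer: 5527669/73868 ≈ 74.832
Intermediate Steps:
H(C) = 3 + C (H(C) = C + 3 = 3 + C)
u = -367/313 (u = 2202/(-1878) = 2202*(-1/1878) = -367/313 ≈ -1.1725)
v = 3305/1416 (v = 7/3 + 1/(3*(-136 + 608)) = 7/3 + (⅓)/472 = 7/3 + (⅓)*(1/472) = 7/3 + 1/1416 = 3305/1416 ≈ 2.3340)
(62 + u) + v*H(3) = (62 - 367/313) + 3305*(3 + 3)/1416 = 19039/313 + (3305/1416)*6 = 19039/313 + 3305/236 = 5527669/73868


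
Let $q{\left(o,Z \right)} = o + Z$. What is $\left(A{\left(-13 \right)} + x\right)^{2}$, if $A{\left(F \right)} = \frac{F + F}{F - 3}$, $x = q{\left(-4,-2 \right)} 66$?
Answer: $\frac{9954025}{64} \approx 1.5553 \cdot 10^{5}$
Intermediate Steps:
$q{\left(o,Z \right)} = Z + o$
$x = -396$ ($x = \left(-2 - 4\right) 66 = \left(-6\right) 66 = -396$)
$A{\left(F \right)} = \frac{2 F}{-3 + F}$
$\left(A{\left(-13 \right)} + x\right)^{2} = \left(2 \left(-13\right) \frac{1}{-3 - 13} - 396\right)^{2} = \left(2 \left(-13\right) \frac{1}{-16} - 396\right)^{2} = \left(2 \left(-13\right) \left(- \frac{1}{16}\right) - 396\right)^{2} = \left(\frac{13}{8} - 396\right)^{2} = \left(- \frac{3155}{8}\right)^{2} = \frac{9954025}{64}$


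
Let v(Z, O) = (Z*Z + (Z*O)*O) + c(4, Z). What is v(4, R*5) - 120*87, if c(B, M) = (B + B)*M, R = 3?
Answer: -9492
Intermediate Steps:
c(B, M) = 2*B*M (c(B, M) = (2*B)*M = 2*B*M)
v(Z, O) = Z² + 8*Z + Z*O² (v(Z, O) = (Z*Z + (Z*O)*O) + 2*4*Z = (Z² + (O*Z)*O) + 8*Z = (Z² + Z*O²) + 8*Z = Z² + 8*Z + Z*O²)
v(4, R*5) - 120*87 = 4*(8 + 4 + (3*5)²) - 120*87 = 4*(8 + 4 + 15²) - 10440 = 4*(8 + 4 + 225) - 10440 = 4*237 - 10440 = 948 - 10440 = -9492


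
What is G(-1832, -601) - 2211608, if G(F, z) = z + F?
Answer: -2214041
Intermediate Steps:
G(F, z) = F + z
G(-1832, -601) - 2211608 = (-1832 - 601) - 2211608 = -2433 - 2211608 = -2214041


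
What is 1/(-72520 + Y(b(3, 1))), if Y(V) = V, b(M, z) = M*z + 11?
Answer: -1/72506 ≈ -1.3792e-5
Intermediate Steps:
b(M, z) = 11 + M*z
1/(-72520 + Y(b(3, 1))) = 1/(-72520 + (11 + 3*1)) = 1/(-72520 + (11 + 3)) = 1/(-72520 + 14) = 1/(-72506) = -1/72506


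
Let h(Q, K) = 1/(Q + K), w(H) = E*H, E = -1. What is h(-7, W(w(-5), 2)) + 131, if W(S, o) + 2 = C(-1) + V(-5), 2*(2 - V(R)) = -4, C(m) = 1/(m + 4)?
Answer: 1831/14 ≈ 130.79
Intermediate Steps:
C(m) = 1/(4 + m)
V(R) = 4 (V(R) = 2 - ½*(-4) = 2 + 2 = 4)
w(H) = -H
W(S, o) = 7/3 (W(S, o) = -2 + (1/(4 - 1) + 4) = -2 + (1/3 + 4) = -2 + (⅓ + 4) = -2 + 13/3 = 7/3)
h(Q, K) = 1/(K + Q)
h(-7, W(w(-5), 2)) + 131 = 1/(7/3 - 7) + 131 = 1/(-14/3) + 131 = -3/14 + 131 = 1831/14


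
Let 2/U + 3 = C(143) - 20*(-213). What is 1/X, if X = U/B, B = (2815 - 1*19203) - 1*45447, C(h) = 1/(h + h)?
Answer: -75284298005/572 ≈ -1.3162e+8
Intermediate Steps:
C(h) = 1/(2*h)
U = 572/1217503 (U = 2/(-3 + ((½)/143 - 20*(-213))) = 2/(-3 + ((½)*(1/143) + 4260)) = 2/(-3 + (1/286 + 4260)) = 2/(-3 + 1218361/286) = 2/(1217503/286) = 2*(286/1217503) = 572/1217503 ≈ 0.00046981)
B = -61835 (B = (2815 - 19203) - 45447 = -16388 - 45447 = -61835)
X = -572/75284298005 (X = (572/1217503)/(-61835) = (572/1217503)*(-1/61835) = -572/75284298005 ≈ -7.5979e-9)
1/X = 1/(-572/75284298005) = -75284298005/572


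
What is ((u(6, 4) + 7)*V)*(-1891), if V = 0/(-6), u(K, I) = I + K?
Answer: 0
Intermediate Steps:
V = 0 (V = 0*(-⅙) = 0)
((u(6, 4) + 7)*V)*(-1891) = (((4 + 6) + 7)*0)*(-1891) = ((10 + 7)*0)*(-1891) = (17*0)*(-1891) = 0*(-1891) = 0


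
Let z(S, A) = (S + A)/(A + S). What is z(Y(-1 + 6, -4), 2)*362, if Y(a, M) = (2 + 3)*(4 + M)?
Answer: 362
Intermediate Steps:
Y(a, M) = 20 + 5*M (Y(a, M) = 5*(4 + M) = 20 + 5*M)
z(S, A) = 1 (z(S, A) = (A + S)/(A + S) = 1)
z(Y(-1 + 6, -4), 2)*362 = 1*362 = 362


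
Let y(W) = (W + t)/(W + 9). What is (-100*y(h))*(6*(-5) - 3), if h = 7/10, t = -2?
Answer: -42900/97 ≈ -442.27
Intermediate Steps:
h = 7/10 (h = 7*(1/10) = 7/10 ≈ 0.70000)
y(W) = (-2 + W)/(9 + W) (y(W) = (W - 2)/(W + 9) = (-2 + W)/(9 + W))
(-100*y(h))*(6*(-5) - 3) = (-100*(-2 + 7/10)/(9 + 7/10))*(6*(-5) - 3) = (-100*(-13)/(97/10*10))*(-30 - 3) = -1000*(-13)/(97*10)*(-33) = -100*(-13/97)*(-33) = (1300/97)*(-33) = -42900/97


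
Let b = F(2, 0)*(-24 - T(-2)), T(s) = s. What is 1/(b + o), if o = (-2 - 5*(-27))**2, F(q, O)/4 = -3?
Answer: 1/17953 ≈ 5.5701e-5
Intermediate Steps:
F(q, O) = -12 (F(q, O) = 4*(-3) = -12)
b = 264 (b = -12*(-24 - 1*(-2)) = -12*(-24 + 2) = -12*(-22) = 264)
o = 17689 (o = (-2 + 135)**2 = 133**2 = 17689)
1/(b + o) = 1/(264 + 17689) = 1/17953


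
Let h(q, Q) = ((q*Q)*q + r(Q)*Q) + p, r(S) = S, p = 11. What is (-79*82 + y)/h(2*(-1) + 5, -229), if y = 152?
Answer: -6326/50391 ≈ -0.12554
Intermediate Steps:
h(q, Q) = 11 + Q² + Q*q² (h(q, Q) = ((q*Q)*q + Q*Q) + 11 = ((Q*q)*q + Q²) + 11 = (Q*q² + Q²) + 11 = (Q² + Q*q²) + 11 = 11 + Q² + Q*q²)
(-79*82 + y)/h(2*(-1) + 5, -229) = (-79*82 + 152)/(11 + (-229)² - 229*(2*(-1) + 5)²) = (-6478 + 152)/(11 + 52441 - 229*(-2 + 5)²) = -6326/(11 + 52441 - 229*3²) = -6326/(11 + 52441 - 229*9) = -6326/(11 + 52441 - 2061) = -6326/50391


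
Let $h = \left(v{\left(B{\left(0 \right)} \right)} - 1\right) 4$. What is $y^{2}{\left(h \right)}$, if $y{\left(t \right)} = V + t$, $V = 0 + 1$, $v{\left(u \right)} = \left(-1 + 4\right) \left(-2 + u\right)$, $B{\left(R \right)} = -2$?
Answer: $2601$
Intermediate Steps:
$v{\left(u \right)} = -6 + 3 u$ ($v{\left(u \right)} = 3 \left(-2 + u\right) = -6 + 3 u$)
$V = 1$
$h = -52$ ($h = \left(\left(-6 + 3 \left(-2\right)\right) - 1\right) 4 = \left(\left(-6 - 6\right) - 1\right) 4 = \left(-12 - 1\right) 4 = \left(-13\right) 4 = -52$)
$y{\left(t \right)} = 1 + t$
$y^{2}{\left(h \right)} = \left(1 - 52\right)^{2} = \left(-51\right)^{2} = 2601$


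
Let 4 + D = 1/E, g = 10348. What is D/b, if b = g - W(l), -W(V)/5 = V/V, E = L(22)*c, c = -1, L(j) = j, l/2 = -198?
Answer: -89/227766 ≈ -0.00039075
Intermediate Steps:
l = -396 (l = 2*(-198) = -396)
E = -22 (E = 22*(-1) = -22)
W(V) = -5 (W(V) = -5*V/V = -5*1 = -5)
D = -89/22 (D = -4 + 1/(-22) = -4 - 1/22 = -89/22 ≈ -4.0455)
b = 10353 (b = 10348 - 1*(-5) = 10348 + 5 = 10353)
D/b = -89/22/10353 = -89/22*1/10353 = -89/227766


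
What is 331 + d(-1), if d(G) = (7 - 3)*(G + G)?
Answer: 323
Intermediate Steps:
d(G) = 8*G (d(G) = 4*(2*G) = 8*G)
331 + d(-1) = 331 + 8*(-1) = 331 - 8 = 323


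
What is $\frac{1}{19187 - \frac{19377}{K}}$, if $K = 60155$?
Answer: $\frac{60155}{1154174608} \approx 5.2119 \cdot 10^{-5}$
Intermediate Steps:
$\frac{1}{19187 - \frac{19377}{K}} = \frac{1}{19187 - \frac{19377}{60155}} = \frac{1}{\frac{1154174608}{60155}} = \frac{60155}{1154174608}$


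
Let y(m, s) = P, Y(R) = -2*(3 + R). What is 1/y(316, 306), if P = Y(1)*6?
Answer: -1/48 ≈ -0.020833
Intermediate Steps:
Y(R) = -6 - 2*R
P = -48 (P = (-6 - 2*1)*6 = (-6 - 2)*6 = -8*6 = -48)
y(m, s) = -48
1/y(316, 306) = 1/(-48) = -1/48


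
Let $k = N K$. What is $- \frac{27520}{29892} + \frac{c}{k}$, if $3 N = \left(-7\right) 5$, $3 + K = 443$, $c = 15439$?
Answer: $- \frac{452078941}{115084200} \approx -3.9282$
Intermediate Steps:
$K = 440$ ($K = -3 + 443 = 440$)
$N = - \frac{35}{3}$ ($N = \frac{\left(-7\right) 5}{3} = \frac{1}{3} \left(-35\right) = - \frac{35}{3} \approx -11.667$)
$k = - \frac{15400}{3}$ ($k = \left(- \frac{35}{3}\right) 440 = - \frac{15400}{3} \approx -5133.3$)
$- \frac{27520}{29892} + \frac{c}{k} = - \frac{27520}{29892} + \frac{15439}{- \frac{15400}{3}} = \left(-27520\right) \frac{1}{29892} + 15439 \left(- \frac{3}{15400}\right) = - \frac{6880}{7473} - \frac{46317}{15400} = - \frac{452078941}{115084200}$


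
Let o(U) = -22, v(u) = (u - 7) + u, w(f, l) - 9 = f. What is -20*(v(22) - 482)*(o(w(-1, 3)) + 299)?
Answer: 2465300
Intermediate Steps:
w(f, l) = 9 + f
v(u) = -7 + 2*u (v(u) = (-7 + u) + u = -7 + 2*u)
-20*(v(22) - 482)*(o(w(-1, 3)) + 299) = -20*((-7 + 2*22) - 482)*(-22 + 299) = -20*((-7 + 44) - 482)*277 = -20*(37 - 482)*277 = -(-8900)*277 = -20*(-123265) = 2465300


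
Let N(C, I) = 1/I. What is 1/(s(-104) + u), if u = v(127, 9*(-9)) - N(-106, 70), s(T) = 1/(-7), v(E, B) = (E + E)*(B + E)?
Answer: 70/817869 ≈ 8.5588e-5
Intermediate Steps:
v(E, B) = 2*E*(B + E) (v(E, B) = (2*E)*(B + E) = 2*E*(B + E))
s(T) = -1/7
u = 817879/70 (u = 2*127*(9*(-9) + 127) - 1/70 = 2*127*(-81 + 127) - 1*1/70 = 2*127*46 - 1/70 = 11684 - 1/70 = 817879/70 ≈ 11684.)
1/(s(-104) + u) = 1/(-1/7 + 817879/70) = 1/(817869/70) = 70/817869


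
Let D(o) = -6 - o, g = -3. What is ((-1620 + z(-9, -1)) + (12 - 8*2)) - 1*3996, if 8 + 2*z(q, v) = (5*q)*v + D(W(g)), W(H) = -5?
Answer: -5602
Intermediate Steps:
z(q, v) = -9/2 + 5*q*v/2 (z(q, v) = -4 + ((5*q)*v + (-6 - 1*(-5)))/2 = -4 + (5*q*v + (-6 + 5))/2 = -4 + (5*q*v - 1)/2 = -4 + (-1 + 5*q*v)/2 = -4 + (-½ + 5*q*v/2) = -9/2 + 5*q*v/2)
((-1620 + z(-9, -1)) + (12 - 8*2)) - 1*3996 = ((-1620 + (-9/2 + (5/2)*(-9)*(-1))) + (12 - 8*2)) - 1*3996 = ((-1620 + (-9/2 + 45/2)) + (12 - 16)) - 3996 = ((-1620 + 18) - 4) - 3996 = (-1602 - 4) - 3996 = -1606 - 3996 = -5602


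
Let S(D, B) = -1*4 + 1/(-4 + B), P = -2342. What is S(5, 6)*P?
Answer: 8197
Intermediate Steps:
S(D, B) = -4 + 1/(-4 + B)
S(5, 6)*P = ((17 - 4*6)/(-4 + 6))*(-2342) = ((17 - 24)/2)*(-2342) = ((½)*(-7))*(-2342) = -7/2*(-2342) = 8197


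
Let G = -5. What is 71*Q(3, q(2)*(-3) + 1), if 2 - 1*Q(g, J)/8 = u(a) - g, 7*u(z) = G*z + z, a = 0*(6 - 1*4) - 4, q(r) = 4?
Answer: 10792/7 ≈ 1541.7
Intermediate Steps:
a = -4 (a = 0*(6 - 4) - 4 = 0*2 - 4 = 0 - 4 = -4)
u(z) = -4*z/7 (u(z) = (-5*z + z)/7 = (-4*z)/7 = -4*z/7)
Q(g, J) = -16/7 + 8*g (Q(g, J) = 16 - 8*(-4/7*(-4) - g) = 16 - 8*(16/7 - g) = 16 + (-128/7 + 8*g) = -16/7 + 8*g)
71*Q(3, q(2)*(-3) + 1) = 71*(-16/7 + 8*3) = 71*(-16/7 + 24) = 71*(152/7) = 10792/7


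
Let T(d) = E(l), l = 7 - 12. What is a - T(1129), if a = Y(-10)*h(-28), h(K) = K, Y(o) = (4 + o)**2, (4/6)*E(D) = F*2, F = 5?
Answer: -1023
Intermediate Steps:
l = -5
E(D) = 15 (E(D) = 3*(5*2)/2 = (3/2)*10 = 15)
T(d) = 15
a = -1008 (a = (4 - 10)**2*(-28) = (-6)**2*(-28) = 36*(-28) = -1008)
a - T(1129) = -1008 - 1*15 = -1008 - 15 = -1023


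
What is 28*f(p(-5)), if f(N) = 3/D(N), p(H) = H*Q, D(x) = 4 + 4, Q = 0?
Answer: 21/2 ≈ 10.500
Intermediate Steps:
D(x) = 8
p(H) = 0 (p(H) = H*0 = 0)
f(N) = 3/8
28*f(p(-5)) = 28*(3/8) = 21/2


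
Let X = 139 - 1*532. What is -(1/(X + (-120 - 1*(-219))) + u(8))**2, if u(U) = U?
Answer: -5527201/86436 ≈ -63.946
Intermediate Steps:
X = -393 (X = 139 - 532 = -393)
-(1/(X + (-120 - 1*(-219))) + u(8))**2 = -(1/(-393 + (-120 - 1*(-219))) + 8)**2 = -(1/(-393 + (-120 + 219)) + 8)**2 = -(1/(-393 + 99) + 8)**2 = -(1/(-294) + 8)**2 = -(-1/294 + 8)**2 = -(2351/294)**2 = -1*5527201/86436 = -5527201/86436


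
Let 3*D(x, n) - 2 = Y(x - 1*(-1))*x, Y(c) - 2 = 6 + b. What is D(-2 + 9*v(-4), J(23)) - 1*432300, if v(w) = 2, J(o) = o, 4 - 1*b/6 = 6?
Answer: -1296962/3 ≈ -4.3232e+5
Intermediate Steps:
b = -12 (b = 24 - 6*6 = 24 - 36 = -12)
Y(c) = -4 (Y(c) = 2 + (6 - 12) = 2 - 6 = -4)
D(x, n) = ⅔ - 4*x/3 (D(x, n) = ⅔ + (-4*x)/3 = ⅔ - 4*x/3)
D(-2 + 9*v(-4), J(23)) - 1*432300 = (⅔ - 4*(-2 + 9*2)/3) - 1*432300 = (⅔ - 4*(-2 + 18)/3) - 432300 = (⅔ - 4/3*16) - 432300 = (⅔ - 64/3) - 432300 = -62/3 - 432300 = -1296962/3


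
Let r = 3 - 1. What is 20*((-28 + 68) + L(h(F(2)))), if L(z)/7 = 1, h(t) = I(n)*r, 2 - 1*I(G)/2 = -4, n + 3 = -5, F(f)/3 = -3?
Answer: 940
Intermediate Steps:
F(f) = -9 (F(f) = 3*(-3) = -9)
n = -8 (n = -3 - 5 = -8)
I(G) = 12 (I(G) = 4 - 2*(-4) = 4 + 8 = 12)
r = 2
h(t) = 24 (h(t) = 12*2 = 24)
L(z) = 7 (L(z) = 7*1 = 7)
20*((-28 + 68) + L(h(F(2)))) = 20*((-28 + 68) + 7) = 20*(40 + 7) = 20*47 = 940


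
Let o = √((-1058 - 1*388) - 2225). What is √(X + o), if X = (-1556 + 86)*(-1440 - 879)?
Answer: √(3408930 + I*√3671) ≈ 1846.3 + 0.02*I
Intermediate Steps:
X = 3408930 (X = -1470*(-2319) = 3408930)
o = I*√3671 (o = √((-1058 - 388) - 2225) = √(-1446 - 2225) = √(-3671) = I*√3671 ≈ 60.589*I)
√(X + o) = √(3408930 + I*√3671)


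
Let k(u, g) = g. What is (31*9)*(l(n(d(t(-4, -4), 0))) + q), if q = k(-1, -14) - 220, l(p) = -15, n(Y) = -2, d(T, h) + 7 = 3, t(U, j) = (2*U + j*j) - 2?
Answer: -69471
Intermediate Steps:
t(U, j) = -2 + j² + 2*U (t(U, j) = (2*U + j²) - 2 = (j² + 2*U) - 2 = -2 + j² + 2*U)
d(T, h) = -4 (d(T, h) = -7 + 3 = -4)
q = -234 (q = -14 - 220 = -234)
(31*9)*(l(n(d(t(-4, -4), 0))) + q) = (31*9)*(-15 - 234) = 279*(-249) = -69471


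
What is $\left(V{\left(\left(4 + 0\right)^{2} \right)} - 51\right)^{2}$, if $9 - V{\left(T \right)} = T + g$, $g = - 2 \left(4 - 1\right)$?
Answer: $2704$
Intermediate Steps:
$g = -6$ ($g = \left(-2\right) 3 = -6$)
$V{\left(T \right)} = 15 - T$ ($V{\left(T \right)} = 9 - \left(T - 6\right) = 9 - \left(-6 + T\right) = 15 - T$)
$\left(V{\left(\left(4 + 0\right)^{2} \right)} - 51\right)^{2} = \left(\left(15 - \left(4 + 0\right)^{2}\right) - 51\right)^{2} = \left(\left(15 - 4^{2}\right) - 51\right)^{2} = \left(\left(15 - 16\right) - 51\right)^{2} = \left(-1 - 51\right)^{2} = \left(-52\right)^{2} = 2704$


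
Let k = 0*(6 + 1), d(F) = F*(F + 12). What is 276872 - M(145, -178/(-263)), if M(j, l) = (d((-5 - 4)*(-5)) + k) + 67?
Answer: 274240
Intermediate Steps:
d(F) = F*(12 + F)
k = 0 (k = 0*7 = 0)
M(j, l) = 2632 (M(j, l) = (((-5 - 4)*(-5))*(12 + (-5 - 4)*(-5)) + 0) + 67 = ((-9*(-5))*(12 - 9*(-5)) + 0) + 67 = (45*(12 + 45) + 0) + 67 = (45*57 + 0) + 67 = (2565 + 0) + 67 = 2565 + 67 = 2632)
276872 - M(145, -178/(-263)) = 276872 - 1*2632 = 276872 - 2632 = 274240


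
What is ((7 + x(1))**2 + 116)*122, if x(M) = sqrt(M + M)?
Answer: 20374 + 1708*sqrt(2) ≈ 22789.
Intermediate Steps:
x(M) = sqrt(2)*sqrt(M) (x(M) = sqrt(2*M) = sqrt(2)*sqrt(M))
((7 + x(1))**2 + 116)*122 = ((7 + sqrt(2)*sqrt(1))**2 + 116)*122 = ((7 + sqrt(2)*1)**2 + 116)*122 = ((7 + sqrt(2))**2 + 116)*122 = (116 + (7 + sqrt(2))**2)*122 = 14152 + 122*(7 + sqrt(2))**2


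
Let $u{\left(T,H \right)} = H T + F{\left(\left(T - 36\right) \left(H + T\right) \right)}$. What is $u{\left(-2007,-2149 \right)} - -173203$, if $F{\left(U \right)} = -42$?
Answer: $4486204$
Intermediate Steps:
$u{\left(T,H \right)} = -42 + H T$ ($u{\left(T,H \right)} = H T - 42 = -42 + H T$)
$u{\left(-2007,-2149 \right)} - -173203 = \left(-42 - -4313043\right) - -173203 = \left(-42 + 4313043\right) + 173203 = 4313001 + 173203 = 4486204$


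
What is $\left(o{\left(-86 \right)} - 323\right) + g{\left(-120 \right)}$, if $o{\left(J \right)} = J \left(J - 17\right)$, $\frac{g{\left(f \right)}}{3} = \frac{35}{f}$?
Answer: $\frac{68273}{8} \approx 8534.1$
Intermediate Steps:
$g{\left(f \right)} = \frac{105}{f}$ ($g{\left(f \right)} = 3 \frac{35}{f} = \frac{105}{f}$)
$o{\left(J \right)} = J \left(-17 + J\right)$
$\left(o{\left(-86 \right)} - 323\right) + g{\left(-120 \right)} = \left(- 86 \left(-17 - 86\right) - 323\right) + \frac{105}{-120} = \left(\left(-86\right) \left(-103\right) - 323\right) + 105 \left(- \frac{1}{120}\right) = \left(8858 - 323\right) - \frac{7}{8} = 8535 - \frac{7}{8} = \frac{68273}{8}$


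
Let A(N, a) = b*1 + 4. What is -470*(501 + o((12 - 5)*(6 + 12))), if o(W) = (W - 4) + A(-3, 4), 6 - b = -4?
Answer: -299390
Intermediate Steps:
b = 10 (b = 6 - 1*(-4) = 6 + 4 = 10)
A(N, a) = 14 (A(N, a) = 10*1 + 4 = 10 + 4 = 14)
o(W) = 10 + W (o(W) = (W - 4) + 14 = (-4 + W) + 14 = 10 + W)
-470*(501 + o((12 - 5)*(6 + 12))) = -470*(501 + (10 + (12 - 5)*(6 + 12))) = -470*(501 + (10 + 7*18)) = -470*(501 + (10 + 126)) = -470*(501 + 136) = -470*637 = -299390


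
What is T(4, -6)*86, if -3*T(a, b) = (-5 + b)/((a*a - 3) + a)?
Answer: 946/51 ≈ 18.549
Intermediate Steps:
T(a, b) = -(-5 + b)/(3*(-3 + a + a²)) (T(a, b) = -(-5 + b)/(3*((a*a - 3) + a)) = -(-5 + b)/(3*((a² - 3) + a)) = -(-5 + b)/(3*((-3 + a²) + a)) = -(-5 + b)/(3*(-3 + a + a²)))
T(4, -6)*86 = ((5 - 1*(-6))/(3*(-3 + 4 + 4²)))*86 = ((5 + 6)/(3*(-3 + 4 + 16)))*86 = ((⅓)*11/17)*86 = ((⅓)*(1/17)*11)*86 = (11/51)*86 = 946/51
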